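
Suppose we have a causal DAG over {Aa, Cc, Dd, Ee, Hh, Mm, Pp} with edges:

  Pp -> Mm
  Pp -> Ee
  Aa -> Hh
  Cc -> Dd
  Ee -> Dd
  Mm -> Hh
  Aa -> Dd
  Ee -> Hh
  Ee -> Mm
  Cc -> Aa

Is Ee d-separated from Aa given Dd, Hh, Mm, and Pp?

There are 5 undirected paths between Ee and Aa; checking each against the conditioning set {Dd, Hh, Mm, Pp}:
Path 1: Ee → Dd ← Aa
  Dd is a collider and Dd is conditioned on, which opens it — no node blocks this path, so it is active.
Path 2: Ee → Dd ← Cc → Aa
  Dd is a collider and Dd is conditioned on, which opens it; Cc is a fork and Cc is not conditioned on — no node blocks this path, so it is active.
Path 3: Ee → Mm → Hh ← Aa
  Mm is a chain here and Mm is conditioned on, so the path is blocked at Mm.
Path 4: Ee → Hh ← Aa
  Hh is a collider and Hh is conditioned on, which opens it — no node blocks this path, so it is active.
Path 5: Ee ← Pp → Mm → Hh ← Aa
  Pp is a fork here and Pp is conditioned on, so the path is blocked at Pp.
Because an active path exists, Ee and Aa are not d-separated.

No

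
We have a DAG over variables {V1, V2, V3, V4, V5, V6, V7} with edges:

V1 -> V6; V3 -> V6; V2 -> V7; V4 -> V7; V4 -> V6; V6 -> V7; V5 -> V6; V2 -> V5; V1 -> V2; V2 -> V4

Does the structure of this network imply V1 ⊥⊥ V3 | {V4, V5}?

Yes

There are 6 undirected paths between V1 and V3; checking each against the conditioning set {V4, V5}:
  1. V1 → V2 → V4 → V6 ← V3 — V2:chain[open]; V4:chain[blocks]; V6:collider[blocks] ⇒ blocked
  2. V1 → V2 → V4 → V7 ← V6 ← V3 — V2:chain[open]; V4:chain[blocks]; V7:collider[blocks]; V6:chain[open] ⇒ blocked
  3. V1 → V2 → V5 → V6 ← V3 — V2:chain[open]; V5:chain[blocks]; V6:collider[blocks] ⇒ blocked
  4. V1 → V2 → V7 ← V4 → V6 ← V3 — V2:chain[open]; V7:collider[blocks]; V4:fork[blocks]; V6:collider[blocks] ⇒ blocked
  5. V1 → V2 → V7 ← V6 ← V3 — V2:chain[open]; V7:collider[blocks]; V6:chain[open] ⇒ blocked
  6. V1 → V6 ← V3 — V6:collider[blocks] ⇒ blocked
Every path is blocked, so V1 and V3 are d-separated given {V4, V5}.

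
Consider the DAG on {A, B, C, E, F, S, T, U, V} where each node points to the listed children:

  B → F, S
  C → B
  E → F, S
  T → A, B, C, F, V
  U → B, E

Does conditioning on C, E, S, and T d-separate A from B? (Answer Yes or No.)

Yes — A and B are d-separated given {C, E, S, T}.

Enumerating the 5 paths from A to B and testing each for blocking by {C, E, S, T}:
  1. A ← T → F ← E → S ← B — T:fork[blocks]; F:collider[blocks]; E:fork[blocks]; S:collider[open] ⇒ blocked
  2. A ← T → F ← E ← U → B — T:fork[blocks]; F:collider[blocks]; E:chain[blocks]; U:fork[open] ⇒ blocked
  3. A ← T → F ← B — T:fork[blocks]; F:collider[blocks] ⇒ blocked
  4. A ← T → C → B — T:fork[blocks]; C:chain[blocks] ⇒ blocked
  5. A ← T → B — T:fork[blocks] ⇒ blocked
All paths are blocked; A ⊥ B | {C, E, S, T} holds.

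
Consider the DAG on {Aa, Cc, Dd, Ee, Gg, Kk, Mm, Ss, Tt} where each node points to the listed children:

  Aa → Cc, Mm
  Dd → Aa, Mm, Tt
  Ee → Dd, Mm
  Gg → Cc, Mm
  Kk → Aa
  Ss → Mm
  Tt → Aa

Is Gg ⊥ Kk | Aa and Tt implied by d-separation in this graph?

We examine all 6 paths between Gg and Kk:
Path 1: Gg → Mm ← Aa ← Kk
  Mm is a collider here and neither Mm nor any of its descendants is conditioned on, so the collider stays closed — the path is blocked at Mm.
Path 2: Gg → Mm ← Dd → Aa ← Kk
  Mm is a collider here and neither Mm nor any of its descendants is conditioned on, so the collider stays closed — the path is blocked at Mm.
Path 3: Gg → Mm ← Dd → Tt → Aa ← Kk
  Mm is a collider here and neither Mm nor any of its descendants is conditioned on, so the collider stays closed — the path is blocked at Mm.
Path 4: Gg → Mm ← Ee → Dd → Aa ← Kk
  Mm is a collider here and neither Mm nor any of its descendants is conditioned on, so the collider stays closed — the path is blocked at Mm.
Path 5: Gg → Mm ← Ee → Dd → Tt → Aa ← Kk
  Mm is a collider here and neither Mm nor any of its descendants is conditioned on, so the collider stays closed — the path is blocked at Mm.
Path 6: Gg → Cc ← Aa ← Kk
  Cc is a collider here and neither Cc nor any of its descendants is conditioned on, so the collider stays closed — the path is blocked at Cc.
All paths are blocked; Gg ⊥ Kk | {Aa, Tt} holds.

Yes — Gg and Kk are d-separated given {Aa, Tt}.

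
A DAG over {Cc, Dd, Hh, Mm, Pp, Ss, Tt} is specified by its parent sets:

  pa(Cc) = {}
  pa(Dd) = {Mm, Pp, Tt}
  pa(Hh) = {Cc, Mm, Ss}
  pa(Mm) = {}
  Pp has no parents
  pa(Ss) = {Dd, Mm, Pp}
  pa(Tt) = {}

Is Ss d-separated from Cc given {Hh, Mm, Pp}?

4 paths connect Ss and Cc; each must be blocked for d-separation to hold:
  1. Ss ← Pp → Dd ← Mm → Hh ← Cc — Pp:fork[blocks]; Dd:collider[open]; Mm:fork[blocks]; Hh:collider[open] ⇒ blocked
  2. Ss → Hh ← Cc — Hh:collider[open] ⇒ active
  3. Ss ← Mm → Hh ← Cc — Mm:fork[blocks]; Hh:collider[open] ⇒ blocked
  4. Ss ← Dd ← Mm → Hh ← Cc — Dd:chain[open]; Mm:fork[blocks]; Hh:collider[open] ⇒ blocked
At least one path is unblocked, so d-separation fails.

No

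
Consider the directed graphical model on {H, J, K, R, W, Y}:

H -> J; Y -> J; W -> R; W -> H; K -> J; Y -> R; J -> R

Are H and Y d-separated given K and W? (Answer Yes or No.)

Yes

We examine all 4 paths between H and Y:
Path 1: H → J ← Y
  J is a collider here and neither J nor any of its descendants is conditioned on, so the collider stays closed — the path is blocked at J.
Path 2: H → J → R ← Y
  R is a collider here and neither R nor any of its descendants is conditioned on, so the collider stays closed — the path is blocked at R.
Path 3: H ← W → R ← Y
  W is a fork here and W is conditioned on, so the path is blocked at W.
Path 4: H ← W → R ← J ← Y
  W is a fork here and W is conditioned on, so the path is blocked at W.
All paths are blocked; H ⊥ Y | {K, W} holds.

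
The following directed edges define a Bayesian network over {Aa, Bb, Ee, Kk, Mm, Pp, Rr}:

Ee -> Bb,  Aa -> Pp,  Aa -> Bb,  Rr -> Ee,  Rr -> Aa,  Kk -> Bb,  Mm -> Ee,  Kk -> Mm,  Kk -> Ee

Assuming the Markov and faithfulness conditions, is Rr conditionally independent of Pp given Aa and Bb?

There are 4 undirected paths between Rr and Pp; checking each against the conditioning set {Aa, Bb}:
Path 1: Rr → Ee ← Kk → Bb ← Aa → Pp
  Aa is a fork here and Aa is conditioned on, so the path is blocked at Aa.
Path 2: Rr → Ee ← Mm ← Kk → Bb ← Aa → Pp
  Aa is a fork here and Aa is conditioned on, so the path is blocked at Aa.
Path 3: Rr → Ee → Bb ← Aa → Pp
  Aa is a fork here and Aa is conditioned on, so the path is blocked at Aa.
Path 4: Rr → Aa → Pp
  Aa is a chain here and Aa is conditioned on, so the path is blocked at Aa.
Every path is blocked, so Rr and Pp are d-separated given {Aa, Bb}.

Yes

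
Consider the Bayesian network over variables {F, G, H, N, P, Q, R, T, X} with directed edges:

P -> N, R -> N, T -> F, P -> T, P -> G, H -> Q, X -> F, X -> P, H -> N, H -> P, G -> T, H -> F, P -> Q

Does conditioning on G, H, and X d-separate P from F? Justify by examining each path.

No

Enumerating the 6 paths from P to F and testing each for blocking by {G, H, X}:
Path 1: P ← X → F
  X is a fork here and X is conditioned on, so the path is blocked at X.
Path 2: P → G → T → F
  G is a chain here and G is conditioned on, so the path is blocked at G.
Path 3: P ← H → F
  H is a fork here and H is conditioned on, so the path is blocked at H.
Path 4: P → N ← H → F
  N is a collider here and neither N nor any of its descendants is conditioned on, so the collider stays closed — the path is blocked at N.
Path 5: P → Q ← H → F
  Q is a collider here and neither Q nor any of its descendants is conditioned on, so the collider stays closed — the path is blocked at Q.
Path 6: P → T → F
  T is a chain and T is not conditioned on — no node blocks this path, so it is active.
Because an active path exists, P and F are not d-separated.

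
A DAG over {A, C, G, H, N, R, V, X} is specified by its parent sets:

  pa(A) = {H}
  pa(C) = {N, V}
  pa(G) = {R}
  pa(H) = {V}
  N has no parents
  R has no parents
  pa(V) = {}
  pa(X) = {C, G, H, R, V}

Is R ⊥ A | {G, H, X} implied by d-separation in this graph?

Yes

Enumerating the 6 paths from R to A and testing each for blocking by {G, H, X}:
Path 1: R → G → X ← C ← V → H → A
  G is a chain here and G is conditioned on, so the path is blocked at G.
Path 2: R → G → X ← V → H → A
  G is a chain here and G is conditioned on, so the path is blocked at G.
Path 3: R → G → X ← H → A
  G is a chain here and G is conditioned on, so the path is blocked at G.
Path 4: R → X ← C ← V → H → A
  H is a chain here and H is conditioned on, so the path is blocked at H.
Path 5: R → X ← V → H → A
  H is a chain here and H is conditioned on, so the path is blocked at H.
Path 6: R → X ← H → A
  H is a fork here and H is conditioned on, so the path is blocked at H.
Every path is blocked, so R and A are d-separated given {G, H, X}.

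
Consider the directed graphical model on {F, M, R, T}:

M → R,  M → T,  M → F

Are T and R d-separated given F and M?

The only undirected path from T to R is:
Path 1: T ← M → R
  M is a fork here and M is conditioned on, so the path is blocked at M.
All paths are blocked; T ⊥ R | {F, M} holds.

Yes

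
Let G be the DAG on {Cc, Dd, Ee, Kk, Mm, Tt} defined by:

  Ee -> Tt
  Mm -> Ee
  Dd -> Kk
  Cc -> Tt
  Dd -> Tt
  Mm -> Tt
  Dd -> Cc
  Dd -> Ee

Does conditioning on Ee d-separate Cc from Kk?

No — Cc and Kk are not d-separated given {Ee}.

Enumerating the 4 paths from Cc to Kk and testing each for blocking by {Ee}:
Path 1: Cc → Tt ← Ee ← Dd → Kk
  Tt is a collider here and neither Tt nor any of its descendants is conditioned on, so the collider stays closed — the path is blocked at Tt.
Path 2: Cc → Tt ← Dd → Kk
  Tt is a collider here and neither Tt nor any of its descendants is conditioned on, so the collider stays closed — the path is blocked at Tt.
Path 3: Cc → Tt ← Mm → Ee ← Dd → Kk
  Tt is a collider here and neither Tt nor any of its descendants is conditioned on, so the collider stays closed — the path is blocked at Tt.
Path 4: Cc ← Dd → Kk
  Dd is a fork and Dd is not conditioned on — no node blocks this path, so it is active.
At least one path is unblocked, so d-separation fails.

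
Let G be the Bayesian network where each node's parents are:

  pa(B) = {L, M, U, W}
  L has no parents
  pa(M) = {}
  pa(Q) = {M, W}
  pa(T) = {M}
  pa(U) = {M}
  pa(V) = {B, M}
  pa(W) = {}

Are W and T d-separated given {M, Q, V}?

There are 4 undirected paths between W and T; checking each against the conditioning set {M, Q, V}:
Path 1: W → Q ← M → T
  M is a fork here and M is conditioned on, so the path is blocked at M.
Path 2: W → B ← U ← M → T
  M is a fork here and M is conditioned on, so the path is blocked at M.
Path 3: W → B ← M → T
  M is a fork here and M is conditioned on, so the path is blocked at M.
Path 4: W → B → V ← M → T
  M is a fork here and M is conditioned on, so the path is blocked at M.
Since every path is blocked, d-separation holds.

Yes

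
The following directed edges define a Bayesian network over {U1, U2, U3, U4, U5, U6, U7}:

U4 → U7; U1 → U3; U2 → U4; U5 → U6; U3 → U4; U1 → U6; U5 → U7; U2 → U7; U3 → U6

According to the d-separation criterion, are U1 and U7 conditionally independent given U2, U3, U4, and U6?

6 paths connect U1 and U7; each must be blocked for d-separation to hold:
Path 1: U1 → U6 ← U3 → U4 ← U2 → U7
  U3 is a fork here and U3 is conditioned on, so the path is blocked at U3.
Path 2: U1 → U6 ← U3 → U4 → U7
  U3 is a fork here and U3 is conditioned on, so the path is blocked at U3.
Path 3: U1 → U6 ← U5 → U7
  U6 is a collider and U6 is conditioned on, which opens it; U5 is a fork and U5 is not conditioned on — no node blocks this path, so it is active.
Path 4: U1 → U3 → U6 ← U5 → U7
  U3 is a chain here and U3 is conditioned on, so the path is blocked at U3.
Path 5: U1 → U3 → U4 ← U2 → U7
  U3 is a chain here and U3 is conditioned on, so the path is blocked at U3.
Path 6: U1 → U3 → U4 → U7
  U3 is a chain here and U3 is conditioned on, so the path is blocked at U3.
Because an active path exists, U1 and U7 are not d-separated.

No — U1 and U7 are not d-separated given {U2, U3, U4, U6}.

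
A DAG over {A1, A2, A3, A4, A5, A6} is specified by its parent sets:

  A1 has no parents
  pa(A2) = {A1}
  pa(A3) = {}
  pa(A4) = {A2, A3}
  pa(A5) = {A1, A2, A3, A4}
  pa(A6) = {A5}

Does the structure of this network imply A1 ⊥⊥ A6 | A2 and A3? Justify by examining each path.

No — A1 and A6 are not d-separated given {A2, A3}.

We examine all 4 paths between A1 and A6:
Path 1: A1 → A2 → A5 → A6
  A2 is a chain here and A2 is conditioned on, so the path is blocked at A2.
Path 2: A1 → A2 → A4 → A5 → A6
  A2 is a chain here and A2 is conditioned on, so the path is blocked at A2.
Path 3: A1 → A2 → A4 ← A3 → A5 → A6
  A2 is a chain here and A2 is conditioned on, so the path is blocked at A2.
Path 4: A1 → A5 → A6
  A5 is a chain and A5 is not conditioned on — no node blocks this path, so it is active.
At least one path is unblocked, so d-separation fails.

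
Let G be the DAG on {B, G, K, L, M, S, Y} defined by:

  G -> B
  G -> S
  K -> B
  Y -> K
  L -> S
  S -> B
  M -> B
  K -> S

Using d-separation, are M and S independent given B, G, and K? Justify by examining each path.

No

Enumerating the 3 paths from M to S and testing each for blocking by {B, G, K}:
Path 1: M → B ← S
  B is a collider and B is conditioned on, which opens it — no node blocks this path, so it is active.
Path 2: M → B ← K → S
  K is a fork here and K is conditioned on, so the path is blocked at K.
Path 3: M → B ← G → S
  G is a fork here and G is conditioned on, so the path is blocked at G.
Since the path M → B ← S is active, M and S are not d-separated given {B, G, K}.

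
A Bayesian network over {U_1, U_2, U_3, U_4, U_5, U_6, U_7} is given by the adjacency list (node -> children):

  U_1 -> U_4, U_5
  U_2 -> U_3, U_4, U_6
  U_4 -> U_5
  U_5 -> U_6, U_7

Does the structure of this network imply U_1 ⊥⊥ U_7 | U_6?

Enumerating the 3 paths from U_1 to U_7 and testing each for blocking by {U_6}:
  1. U_1 → U_4 → U_5 → U_7 — U_4:chain[open]; U_5:chain[open] ⇒ active
  2. U_1 → U_4 ← U_2 → U_6 ← U_5 → U_7 — U_4:collider[open]; U_2:fork[open]; U_6:collider[open]; U_5:fork[open] ⇒ active
  3. U_1 → U_5 → U_7 — U_5:chain[open] ⇒ active
Because an active path exists, U_1 and U_7 are not d-separated.

No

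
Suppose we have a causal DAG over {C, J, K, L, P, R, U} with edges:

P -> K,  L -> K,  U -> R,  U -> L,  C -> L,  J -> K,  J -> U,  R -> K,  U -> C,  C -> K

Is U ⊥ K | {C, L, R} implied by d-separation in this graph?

Enumerating the 6 paths from U to K and testing each for blocking by {C, L, R}:
Path 1: U ← J → K
  J is a fork and J is not conditioned on — no node blocks this path, so it is active.
Path 2: U → L → K
  L is a chain here and L is conditioned on, so the path is blocked at L.
Path 3: U → L ← C → K
  C is a fork here and C is conditioned on, so the path is blocked at C.
Path 4: U → R → K
  R is a chain here and R is conditioned on, so the path is blocked at R.
Path 5: U → C → L → K
  C is a chain here and C is conditioned on, so the path is blocked at C.
Path 6: U → C → K
  C is a chain here and C is conditioned on, so the path is blocked at C.
Because an active path exists, U and K are not d-separated.

No — U and K are not d-separated given {C, L, R}.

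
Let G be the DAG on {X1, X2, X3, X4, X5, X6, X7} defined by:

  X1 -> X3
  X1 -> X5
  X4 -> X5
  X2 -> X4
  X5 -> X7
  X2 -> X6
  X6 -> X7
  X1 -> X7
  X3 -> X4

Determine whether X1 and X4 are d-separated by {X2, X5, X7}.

We examine all 5 paths between X1 and X4:
Path 1: X1 → X3 → X4
  X3 is a chain and X3 is not conditioned on — no node blocks this path, so it is active.
Path 2: X1 → X5 → X7 ← X6 ← X2 → X4
  X5 is a chain here and X5 is conditioned on, so the path is blocked at X5.
Path 3: X1 → X5 ← X4
  X5 is a collider and X5 is conditioned on, which opens it — no node blocks this path, so it is active.
Path 4: X1 → X7 ← X6 ← X2 → X4
  X2 is a fork here and X2 is conditioned on, so the path is blocked at X2.
Path 5: X1 → X7 ← X5 ← X4
  X5 is a chain here and X5 is conditioned on, so the path is blocked at X5.
Because an active path exists, X1 and X4 are not d-separated.

No — X1 and X4 are not d-separated given {X2, X5, X7}.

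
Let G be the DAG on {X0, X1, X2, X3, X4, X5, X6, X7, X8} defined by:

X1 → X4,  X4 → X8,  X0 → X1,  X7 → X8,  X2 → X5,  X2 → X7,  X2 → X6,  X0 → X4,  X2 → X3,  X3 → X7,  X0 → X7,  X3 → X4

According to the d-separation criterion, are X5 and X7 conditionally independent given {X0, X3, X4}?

No

We examine all 5 paths between X5 and X7:
  1. X5 ← X2 → X3 → X4 ← X0 → X7 — X2:fork[open]; X3:chain[blocks]; X4:collider[open]; X0:fork[blocks] ⇒ blocked
  2. X5 ← X2 → X3 → X4 ← X1 ← X0 → X7 — X2:fork[open]; X3:chain[blocks]; X4:collider[open]; X1:chain[open]; X0:fork[blocks] ⇒ blocked
  3. X5 ← X2 → X3 → X4 → X8 ← X7 — X2:fork[open]; X3:chain[blocks]; X4:chain[blocks]; X8:collider[blocks] ⇒ blocked
  4. X5 ← X2 → X3 → X7 — X2:fork[open]; X3:chain[blocks] ⇒ blocked
  5. X5 ← X2 → X7 — X2:fork[open] ⇒ active
Since the path X5 ← X2 → X7 is active, X5 and X7 are not d-separated given {X0, X3, X4}.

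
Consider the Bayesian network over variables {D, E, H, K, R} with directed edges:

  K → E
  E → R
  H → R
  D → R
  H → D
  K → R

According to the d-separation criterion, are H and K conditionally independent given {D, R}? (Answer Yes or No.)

There are 4 undirected paths between H and K; checking each against the conditioning set {D, R}:
Path 1: H → R ← E ← K
  R is a collider and R is conditioned on, which opens it; E is a chain and E is not conditioned on — no node blocks this path, so it is active.
Path 2: H → R ← K
  R is a collider and R is conditioned on, which opens it — no node blocks this path, so it is active.
Path 3: H → D → R ← E ← K
  D is a chain here and D is conditioned on, so the path is blocked at D.
Path 4: H → D → R ← K
  D is a chain here and D is conditioned on, so the path is blocked at D.
At least one path is unblocked, so d-separation fails.

No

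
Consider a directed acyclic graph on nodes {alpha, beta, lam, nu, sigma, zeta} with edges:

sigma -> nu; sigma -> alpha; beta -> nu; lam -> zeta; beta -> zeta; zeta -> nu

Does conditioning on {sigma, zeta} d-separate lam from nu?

Enumerating the 2 paths from lam to nu and testing each for blocking by {sigma, zeta}:
Path 1: lam → zeta ← beta → nu
  zeta is a collider and zeta is conditioned on, which opens it; beta is a fork and beta is not conditioned on — no node blocks this path, so it is active.
Path 2: lam → zeta → nu
  zeta is a chain here and zeta is conditioned on, so the path is blocked at zeta.
Since the path lam → zeta ← beta → nu is active, lam and nu are not d-separated given {sigma, zeta}.

No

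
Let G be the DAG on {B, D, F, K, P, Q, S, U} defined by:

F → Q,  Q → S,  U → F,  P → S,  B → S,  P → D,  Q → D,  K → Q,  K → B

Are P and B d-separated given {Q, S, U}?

No

There are 4 undirected paths between P and B; checking each against the conditioning set {Q, S, U}:
Path 1: P → S ← Q ← K → B
  Q is a chain here and Q is conditioned on, so the path is blocked at Q.
Path 2: P → S ← B
  S is a collider and S is conditioned on, which opens it — no node blocks this path, so it is active.
Path 3: P → D ← Q → S ← B
  D is a collider here and neither D nor any of its descendants is conditioned on, so the collider stays closed — the path is blocked at D.
Path 4: P → D ← Q ← K → B
  D is a collider here and neither D nor any of its descendants is conditioned on, so the collider stays closed — the path is blocked at D.
Since the path P → S ← B is active, P and B are not d-separated given {Q, S, U}.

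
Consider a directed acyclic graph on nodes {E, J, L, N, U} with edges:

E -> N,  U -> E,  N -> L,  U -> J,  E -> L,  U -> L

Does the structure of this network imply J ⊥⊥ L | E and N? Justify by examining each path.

No

There are 3 undirected paths between J and L; checking each against the conditioning set {E, N}:
Path 1: J ← U → E → L
  E is a chain here and E is conditioned on, so the path is blocked at E.
Path 2: J ← U → E → N → L
  E is a chain here and E is conditioned on, so the path is blocked at E.
Path 3: J ← U → L
  U is a fork and U is not conditioned on — no node blocks this path, so it is active.
Because an active path exists, J and L are not d-separated.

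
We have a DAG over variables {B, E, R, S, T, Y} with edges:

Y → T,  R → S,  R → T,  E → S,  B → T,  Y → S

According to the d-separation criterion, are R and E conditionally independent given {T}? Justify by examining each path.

Enumerating the 2 paths from R to E and testing each for blocking by {T}:
Path 1: R → S ← E
  S is a collider here and neither S nor any of its descendants is conditioned on, so the collider stays closed — the path is blocked at S.
Path 2: R → T ← Y → S ← E
  S is a collider here and neither S nor any of its descendants is conditioned on, so the collider stays closed — the path is blocked at S.
Every path is blocked, so R and E are d-separated given {T}.

Yes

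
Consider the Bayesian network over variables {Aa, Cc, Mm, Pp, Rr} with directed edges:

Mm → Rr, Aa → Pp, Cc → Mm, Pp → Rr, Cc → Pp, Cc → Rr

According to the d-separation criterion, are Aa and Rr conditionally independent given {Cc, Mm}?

There are 3 undirected paths between Aa and Rr; checking each against the conditioning set {Cc, Mm}:
  1. Aa → Pp → Rr — Pp:chain[open] ⇒ active
  2. Aa → Pp ← Cc → Mm → Rr — Pp:collider[blocks]; Cc:fork[blocks]; Mm:chain[blocks] ⇒ blocked
  3. Aa → Pp ← Cc → Rr — Pp:collider[blocks]; Cc:fork[blocks] ⇒ blocked
Because an active path exists, Aa and Rr are not d-separated.

No — Aa and Rr are not d-separated given {Cc, Mm}.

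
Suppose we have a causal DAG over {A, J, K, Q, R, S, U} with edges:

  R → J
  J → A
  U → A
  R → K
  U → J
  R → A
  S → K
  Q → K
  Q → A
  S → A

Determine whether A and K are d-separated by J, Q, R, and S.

Yes

5 paths connect A and K; each must be blocked for d-separation to hold:
  1. A ← Q → K — Q:fork[blocks] ⇒ blocked
  2. A ← R → K — R:fork[blocks] ⇒ blocked
  3. A ← U → J ← R → K — U:fork[open]; J:collider[open]; R:fork[blocks] ⇒ blocked
  4. A ← J ← R → K — J:chain[blocks]; R:fork[blocks] ⇒ blocked
  5. A ← S → K — S:fork[blocks] ⇒ blocked
Since every path is blocked, d-separation holds.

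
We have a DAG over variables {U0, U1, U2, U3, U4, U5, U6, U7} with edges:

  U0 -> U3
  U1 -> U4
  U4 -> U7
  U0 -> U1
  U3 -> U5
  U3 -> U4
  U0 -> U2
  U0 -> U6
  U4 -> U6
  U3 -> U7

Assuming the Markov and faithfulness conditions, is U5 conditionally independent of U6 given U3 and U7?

Yes

We examine all 6 paths between U5 and U6:
Path 1: U5 ← U3 ← U0 → U6
  U3 is a chain here and U3 is conditioned on, so the path is blocked at U3.
Path 2: U5 ← U3 ← U0 → U1 → U4 → U6
  U3 is a chain here and U3 is conditioned on, so the path is blocked at U3.
Path 3: U5 ← U3 → U4 → U6
  U3 is a fork here and U3 is conditioned on, so the path is blocked at U3.
Path 4: U5 ← U3 → U4 ← U1 ← U0 → U6
  U3 is a fork here and U3 is conditioned on, so the path is blocked at U3.
Path 5: U5 ← U3 → U7 ← U4 → U6
  U3 is a fork here and U3 is conditioned on, so the path is blocked at U3.
Path 6: U5 ← U3 → U7 ← U4 ← U1 ← U0 → U6
  U3 is a fork here and U3 is conditioned on, so the path is blocked at U3.
Every path is blocked, so U5 and U6 are d-separated given {U3, U7}.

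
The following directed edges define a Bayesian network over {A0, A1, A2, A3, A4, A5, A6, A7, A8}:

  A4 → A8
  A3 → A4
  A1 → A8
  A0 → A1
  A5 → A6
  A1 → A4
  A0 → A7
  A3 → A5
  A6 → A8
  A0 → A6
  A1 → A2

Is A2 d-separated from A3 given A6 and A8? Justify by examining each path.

We examine all 6 paths between A2 and A3:
Path 1: A2 ← A1 → A4 ← A3
  A1 is a fork and A1 is not conditioned on; A4 is a collider and its descendant A8 is conditioned on, which opens it — no node blocks this path, so it is active.
Path 2: A2 ← A1 → A4 → A8 ← A6 ← A5 ← A3
  A6 is a chain here and A6 is conditioned on, so the path is blocked at A6.
Path 3: A2 ← A1 ← A0 → A6 ← A5 ← A3
  A1 is a chain and A1 is not conditioned on; A0 is a fork and A0 is not conditioned on; A6 is a collider and A6 is conditioned on, which opens it; A5 is a chain and A5 is not conditioned on — no node blocks this path, so it is active.
Path 4: A2 ← A1 ← A0 → A6 → A8 ← A4 ← A3
  A6 is a chain here and A6 is conditioned on, so the path is blocked at A6.
Path 5: A2 ← A1 → A8 ← A6 ← A5 ← A3
  A6 is a chain here and A6 is conditioned on, so the path is blocked at A6.
Path 6: A2 ← A1 → A8 ← A4 ← A3
  A1 is a fork and A1 is not conditioned on; A8 is a collider and A8 is conditioned on, which opens it; A4 is a chain and A4 is not conditioned on — no node blocks this path, so it is active.
Since the path A2 ← A1 → A4 ← A3 is active, A2 and A3 are not d-separated given {A6, A8}.

No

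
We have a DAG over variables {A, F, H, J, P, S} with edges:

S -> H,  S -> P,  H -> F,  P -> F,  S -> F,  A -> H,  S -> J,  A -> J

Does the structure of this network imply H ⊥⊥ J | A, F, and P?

No

Enumerating the 4 paths from H to J and testing each for blocking by {A, F, P}:
Path 1: H ← A → J
  A is a fork here and A is conditioned on, so the path is blocked at A.
Path 2: H ← S → J
  S is a fork and S is not conditioned on — no node blocks this path, so it is active.
Path 3: H → F ← P ← S → J
  P is a chain here and P is conditioned on, so the path is blocked at P.
Path 4: H → F ← S → J
  F is a collider and F is conditioned on, which opens it; S is a fork and S is not conditioned on — no node blocks this path, so it is active.
At least one path is unblocked, so d-separation fails.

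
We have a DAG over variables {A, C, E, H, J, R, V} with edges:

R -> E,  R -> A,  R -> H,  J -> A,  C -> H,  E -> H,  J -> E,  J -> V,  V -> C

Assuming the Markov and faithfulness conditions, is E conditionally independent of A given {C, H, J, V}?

No

There are 6 undirected paths between E and A; checking each against the conditioning set {C, H, J, V}:
Path 1: E ← J → A
  J is a fork here and J is conditioned on, so the path is blocked at J.
Path 2: E ← J → V → C → H ← R → A
  J is a fork here and J is conditioned on, so the path is blocked at J.
Path 3: E ← R → A
  R is a fork and R is not conditioned on — no node blocks this path, so it is active.
Path 4: E ← R → H ← C ← V ← J → A
  C is a chain here and C is conditioned on, so the path is blocked at C.
Path 5: E → H ← C ← V ← J → A
  C is a chain here and C is conditioned on, so the path is blocked at C.
Path 6: E → H ← R → A
  H is a collider and H is conditioned on, which opens it; R is a fork and R is not conditioned on — no node blocks this path, so it is active.
At least one path is unblocked, so d-separation fails.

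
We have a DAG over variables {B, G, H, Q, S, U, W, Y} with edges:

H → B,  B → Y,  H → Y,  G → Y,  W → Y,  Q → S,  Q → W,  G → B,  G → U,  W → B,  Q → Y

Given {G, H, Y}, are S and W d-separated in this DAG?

There are 5 undirected paths between S and W; checking each against the conditioning set {G, H, Y}:
Path 1: S ← Q → W
  Q is a fork and Q is not conditioned on — no node blocks this path, so it is active.
Path 2: S ← Q → Y ← G → B ← W
  G is a fork here and G is conditioned on, so the path is blocked at G.
Path 3: S ← Q → Y ← H → B ← W
  H is a fork here and H is conditioned on, so the path is blocked at H.
Path 4: S ← Q → Y ← B ← W
  Q is a fork and Q is not conditioned on; Y is a collider and Y is conditioned on, which opens it; B is a chain and B is not conditioned on — no node blocks this path, so it is active.
Path 5: S ← Q → Y ← W
  Q is a fork and Q is not conditioned on; Y is a collider and Y is conditioned on, which opens it — no node blocks this path, so it is active.
Because an active path exists, S and W are not d-separated.

No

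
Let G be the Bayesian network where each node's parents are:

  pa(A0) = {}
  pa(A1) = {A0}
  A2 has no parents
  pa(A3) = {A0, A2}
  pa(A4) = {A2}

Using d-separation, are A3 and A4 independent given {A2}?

Yes

The only undirected path from A3 to A4 is:
Path 1: A3 ← A2 → A4
  A2 is a fork here and A2 is conditioned on, so the path is blocked at A2.
All paths are blocked; A3 ⊥ A4 | {A2} holds.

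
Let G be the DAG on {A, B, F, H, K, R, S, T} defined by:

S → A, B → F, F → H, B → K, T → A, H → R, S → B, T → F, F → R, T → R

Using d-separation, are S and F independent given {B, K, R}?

There are 4 undirected paths between S and F; checking each against the conditioning set {B, K, R}:
Path 1: S → B → F
  B is a chain here and B is conditioned on, so the path is blocked at B.
Path 2: S → A ← T → F
  A is a collider here and neither A nor any of its descendants is conditioned on, so the collider stays closed — the path is blocked at A.
Path 3: S → A ← T → R ← F
  A is a collider here and neither A nor any of its descendants is conditioned on, so the collider stays closed — the path is blocked at A.
Path 4: S → A ← T → R ← H ← F
  A is a collider here and neither A nor any of its descendants is conditioned on, so the collider stays closed — the path is blocked at A.
Since every path is blocked, d-separation holds.

Yes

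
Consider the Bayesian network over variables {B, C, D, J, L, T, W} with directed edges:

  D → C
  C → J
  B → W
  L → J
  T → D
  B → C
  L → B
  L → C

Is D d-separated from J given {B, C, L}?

3 paths connect D and J; each must be blocked for d-separation to hold:
  1. D → C → J — C:chain[blocks] ⇒ blocked
  2. D → C ← B ← L → J — C:collider[open]; B:chain[blocks]; L:fork[blocks] ⇒ blocked
  3. D → C ← L → J — C:collider[open]; L:fork[blocks] ⇒ blocked
Every path is blocked, so D and J are d-separated given {B, C, L}.

Yes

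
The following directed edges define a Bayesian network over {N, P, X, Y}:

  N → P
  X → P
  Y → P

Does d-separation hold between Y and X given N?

Only one path connects Y and X:
Path 1: Y → P ← X
  P is a collider here and neither P nor any of its descendants is conditioned on, so the collider stays closed — the path is blocked at P.
All paths are blocked; Y ⊥ X | {N} holds.

Yes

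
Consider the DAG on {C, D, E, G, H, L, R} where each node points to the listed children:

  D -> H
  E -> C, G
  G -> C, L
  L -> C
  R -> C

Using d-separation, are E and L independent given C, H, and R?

There are 4 undirected paths between E and L; checking each against the conditioning set {C, H, R}:
Path 1: E → G → L
  G is a chain and G is not conditioned on — no node blocks this path, so it is active.
Path 2: E → G → C ← L
  G is a chain and G is not conditioned on; C is a collider and C is conditioned on, which opens it — no node blocks this path, so it is active.
Path 3: E → C ← L
  C is a collider and C is conditioned on, which opens it — no node blocks this path, so it is active.
Path 4: E → C ← G → L
  C is a collider and C is conditioned on, which opens it; G is a fork and G is not conditioned on — no node blocks this path, so it is active.
Since the path E → G → L is active, E and L are not d-separated given {C, H, R}.

No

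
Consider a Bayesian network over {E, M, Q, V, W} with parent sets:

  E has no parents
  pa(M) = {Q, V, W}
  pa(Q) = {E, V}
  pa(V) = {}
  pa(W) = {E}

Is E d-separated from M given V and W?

No — E and M are not d-separated given {V, W}.

3 paths connect E and M; each must be blocked for d-separation to hold:
  1. E → Q → M — Q:chain[open] ⇒ active
  2. E → Q ← V → M — Q:collider[blocks]; V:fork[blocks] ⇒ blocked
  3. E → W → M — W:chain[blocks] ⇒ blocked
Because an active path exists, E and M are not d-separated.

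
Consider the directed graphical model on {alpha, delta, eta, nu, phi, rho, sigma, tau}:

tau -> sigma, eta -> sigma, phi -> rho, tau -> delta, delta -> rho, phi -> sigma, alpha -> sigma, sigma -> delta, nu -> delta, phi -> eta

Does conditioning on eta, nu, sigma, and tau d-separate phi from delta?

There are 5 undirected paths between phi and delta; checking each against the conditioning set {eta, nu, sigma, tau}:
Path 1: phi → sigma ← tau → delta
  tau is a fork here and tau is conditioned on, so the path is blocked at tau.
Path 2: phi → sigma → delta
  sigma is a chain here and sigma is conditioned on, so the path is blocked at sigma.
Path 3: phi → eta → sigma ← tau → delta
  eta is a chain here and eta is conditioned on, so the path is blocked at eta.
Path 4: phi → eta → sigma → delta
  eta is a chain here and eta is conditioned on, so the path is blocked at eta.
Path 5: phi → rho ← delta
  rho is a collider here and neither rho nor any of its descendants is conditioned on, so the collider stays closed — the path is blocked at rho.
Every path is blocked, so phi and delta are d-separated given {eta, nu, sigma, tau}.

Yes — phi and delta are d-separated given {eta, nu, sigma, tau}.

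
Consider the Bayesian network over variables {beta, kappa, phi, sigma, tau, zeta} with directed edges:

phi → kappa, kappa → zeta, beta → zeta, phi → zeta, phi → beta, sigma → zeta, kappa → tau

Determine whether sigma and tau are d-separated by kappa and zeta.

3 paths connect sigma and tau; each must be blocked for d-separation to hold:
Path 1: sigma → zeta ← kappa → tau
  kappa is a fork here and kappa is conditioned on, so the path is blocked at kappa.
Path 2: sigma → zeta ← beta ← phi → kappa → tau
  kappa is a chain here and kappa is conditioned on, so the path is blocked at kappa.
Path 3: sigma → zeta ← phi → kappa → tau
  kappa is a chain here and kappa is conditioned on, so the path is blocked at kappa.
All paths are blocked; sigma ⊥ tau | {kappa, zeta} holds.

Yes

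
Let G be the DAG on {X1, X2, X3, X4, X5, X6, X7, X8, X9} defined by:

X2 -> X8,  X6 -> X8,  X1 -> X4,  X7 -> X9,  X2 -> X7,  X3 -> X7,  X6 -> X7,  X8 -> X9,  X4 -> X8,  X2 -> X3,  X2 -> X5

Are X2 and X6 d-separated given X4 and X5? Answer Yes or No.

There are 6 undirected paths between X2 and X6; checking each against the conditioning set {X4, X5}:
Path 1: X2 → X7 → X9 ← X8 ← X6
  X9 is a collider here and neither X9 nor any of its descendants is conditioned on, so the collider stays closed — the path is blocked at X9.
Path 2: X2 → X7 ← X6
  X7 is a collider here and neither X7 nor any of its descendants is conditioned on, so the collider stays closed — the path is blocked at X7.
Path 3: X2 → X3 → X7 → X9 ← X8 ← X6
  X9 is a collider here and neither X9 nor any of its descendants is conditioned on, so the collider stays closed — the path is blocked at X9.
Path 4: X2 → X3 → X7 ← X6
  X7 is a collider here and neither X7 nor any of its descendants is conditioned on, so the collider stays closed — the path is blocked at X7.
Path 5: X2 → X8 → X9 ← X7 ← X6
  X9 is a collider here and neither X9 nor any of its descendants is conditioned on, so the collider stays closed — the path is blocked at X9.
Path 6: X2 → X8 ← X6
  X8 is a collider here and neither X8 nor any of its descendants is conditioned on, so the collider stays closed — the path is blocked at X8.
Every path is blocked, so X2 and X6 are d-separated given {X4, X5}.

Yes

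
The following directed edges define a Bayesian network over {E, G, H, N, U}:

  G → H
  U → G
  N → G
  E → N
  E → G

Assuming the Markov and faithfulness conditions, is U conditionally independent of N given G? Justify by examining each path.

No

Enumerating the 2 paths from U to N and testing each for blocking by {G}:
Path 1: U → G ← N
  G is a collider and G is conditioned on, which opens it — no node blocks this path, so it is active.
Path 2: U → G ← E → N
  G is a collider and G is conditioned on, which opens it; E is a fork and E is not conditioned on — no node blocks this path, so it is active.
Since the path U → G ← N is active, U and N are not d-separated given {G}.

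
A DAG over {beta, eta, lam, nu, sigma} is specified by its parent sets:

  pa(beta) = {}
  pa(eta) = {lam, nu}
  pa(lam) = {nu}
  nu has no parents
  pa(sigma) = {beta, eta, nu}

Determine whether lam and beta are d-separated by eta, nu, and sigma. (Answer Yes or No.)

Enumerating the 4 paths from lam to beta and testing each for blocking by {eta, nu, sigma}:
Path 1: lam → eta ← nu → sigma ← beta
  nu is a fork here and nu is conditioned on, so the path is blocked at nu.
Path 2: lam → eta → sigma ← beta
  eta is a chain here and eta is conditioned on, so the path is blocked at eta.
Path 3: lam ← nu → eta → sigma ← beta
  nu is a fork here and nu is conditioned on, so the path is blocked at nu.
Path 4: lam ← nu → sigma ← beta
  nu is a fork here and nu is conditioned on, so the path is blocked at nu.
All paths are blocked; lam ⊥ beta | {eta, nu, sigma} holds.

Yes — lam and beta are d-separated given {eta, nu, sigma}.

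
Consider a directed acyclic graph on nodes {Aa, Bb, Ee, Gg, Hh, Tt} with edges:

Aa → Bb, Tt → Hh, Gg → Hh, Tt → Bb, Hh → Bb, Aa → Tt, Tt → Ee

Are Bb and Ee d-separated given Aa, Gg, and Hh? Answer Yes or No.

We examine all 3 paths between Bb and Ee:
  1. Bb ← Hh ← Tt → Ee — Hh:chain[blocks]; Tt:fork[open] ⇒ blocked
  2. Bb ← Aa → Tt → Ee — Aa:fork[blocks]; Tt:chain[open] ⇒ blocked
  3. Bb ← Tt → Ee — Tt:fork[open] ⇒ active
Because an active path exists, Bb and Ee are not d-separated.

No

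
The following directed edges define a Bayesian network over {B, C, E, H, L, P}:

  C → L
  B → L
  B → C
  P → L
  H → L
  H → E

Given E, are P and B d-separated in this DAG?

Enumerating the 2 paths from P to B and testing each for blocking by {E}:
  1. P → L ← B — L:collider[blocks] ⇒ blocked
  2. P → L ← C ← B — L:collider[blocks]; C:chain[open] ⇒ blocked
All paths are blocked; P ⊥ B | {E} holds.

Yes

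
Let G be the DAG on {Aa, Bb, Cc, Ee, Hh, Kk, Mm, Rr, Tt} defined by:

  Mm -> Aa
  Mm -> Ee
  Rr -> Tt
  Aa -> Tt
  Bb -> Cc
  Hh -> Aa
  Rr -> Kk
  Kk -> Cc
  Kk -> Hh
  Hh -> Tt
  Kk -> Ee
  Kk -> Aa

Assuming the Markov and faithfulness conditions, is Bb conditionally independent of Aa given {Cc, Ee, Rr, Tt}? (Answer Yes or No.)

We examine all 6 paths between Bb and Aa:
  1. Bb → Cc ← Kk ← Rr → Tt ← Aa — Cc:collider[open]; Kk:chain[open]; Rr:fork[blocks]; Tt:collider[open] ⇒ blocked
  2. Bb → Cc ← Kk ← Rr → Tt ← Hh → Aa — Cc:collider[open]; Kk:chain[open]; Rr:fork[blocks]; Tt:collider[open]; Hh:fork[open] ⇒ blocked
  3. Bb → Cc ← Kk → Aa — Cc:collider[open]; Kk:fork[open] ⇒ active
  4. Bb → Cc ← Kk → Ee ← Mm → Aa — Cc:collider[open]; Kk:fork[open]; Ee:collider[open]; Mm:fork[open] ⇒ active
  5. Bb → Cc ← Kk → Hh → Tt ← Aa — Cc:collider[open]; Kk:fork[open]; Hh:chain[open]; Tt:collider[open] ⇒ active
  6. Bb → Cc ← Kk → Hh → Aa — Cc:collider[open]; Kk:fork[open]; Hh:chain[open] ⇒ active
Because an active path exists, Bb and Aa are not d-separated.

No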